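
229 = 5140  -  4911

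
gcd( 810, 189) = 27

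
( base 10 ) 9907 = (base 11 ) 7497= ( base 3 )111120221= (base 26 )eh1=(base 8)23263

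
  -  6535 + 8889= 2354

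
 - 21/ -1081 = 21/1081 = 0.02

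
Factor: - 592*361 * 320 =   -  68387840 = - 2^10*5^1*19^2*37^1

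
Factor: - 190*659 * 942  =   - 2^2*3^1*5^1*19^1 *157^1*659^1 = - 117947820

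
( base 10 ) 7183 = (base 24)cb7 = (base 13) 3367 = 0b1110000001111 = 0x1c0f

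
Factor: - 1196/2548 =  - 7^( - 2 ) * 23^1 = - 23/49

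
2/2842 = 1/1421 = 0.00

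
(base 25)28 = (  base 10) 58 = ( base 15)3d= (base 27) 24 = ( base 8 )72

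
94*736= 69184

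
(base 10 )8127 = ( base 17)1B21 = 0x1FBF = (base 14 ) 2d67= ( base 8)17677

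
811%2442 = 811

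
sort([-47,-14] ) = [-47, - 14 ] 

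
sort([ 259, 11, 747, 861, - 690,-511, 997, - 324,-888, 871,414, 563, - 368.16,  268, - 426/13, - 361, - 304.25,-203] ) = [ - 888,  -  690,-511, -368.16, - 361, - 324, - 304.25, -203, - 426/13,11 , 259,  268,414,563 , 747, 861,871,997 ] 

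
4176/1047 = 1392/349 = 3.99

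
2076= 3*692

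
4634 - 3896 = 738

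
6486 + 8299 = 14785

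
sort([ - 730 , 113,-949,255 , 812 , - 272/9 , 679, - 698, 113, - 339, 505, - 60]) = [ - 949, - 730, - 698,  -  339,- 60, - 272/9,113,  113,255 , 505,679, 812]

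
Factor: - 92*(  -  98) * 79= 712264 = 2^3*7^2*23^1*79^1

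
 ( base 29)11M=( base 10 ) 892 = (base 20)24C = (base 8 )1574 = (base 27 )161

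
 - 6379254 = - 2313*2758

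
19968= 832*24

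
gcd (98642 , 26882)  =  2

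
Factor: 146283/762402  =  48761/254134 = 2^ ( - 1 )*283^( - 1)*449^( - 1)*48761^1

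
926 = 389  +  537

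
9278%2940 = 458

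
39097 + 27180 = 66277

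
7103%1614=647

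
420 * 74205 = 31166100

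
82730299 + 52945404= 135675703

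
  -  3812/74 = -52 + 18/37 = - 51.51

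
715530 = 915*782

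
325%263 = 62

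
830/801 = 830/801 =1.04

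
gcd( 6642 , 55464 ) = 6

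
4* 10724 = 42896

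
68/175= 68/175 = 0.39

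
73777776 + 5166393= 78944169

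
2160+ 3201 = 5361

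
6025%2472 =1081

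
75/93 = 25/31 = 0.81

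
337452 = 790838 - 453386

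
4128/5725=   4128/5725 = 0.72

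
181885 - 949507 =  - 767622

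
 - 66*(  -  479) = 31614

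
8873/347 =8873/347=25.57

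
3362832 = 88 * 38214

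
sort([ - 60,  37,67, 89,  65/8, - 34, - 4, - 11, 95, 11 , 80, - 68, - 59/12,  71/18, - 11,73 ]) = [-68, - 60, - 34,- 11, - 11, -59/12,-4, 71/18,65/8,11, 37,67, 73,80,  89, 95 ]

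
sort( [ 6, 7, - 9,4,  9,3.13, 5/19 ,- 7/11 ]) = [ - 9, - 7/11,5/19,3.13, 4,6, 7, 9 ] 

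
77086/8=9635  +  3/4 = 9635.75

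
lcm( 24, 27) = 216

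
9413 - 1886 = 7527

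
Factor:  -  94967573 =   -  53^1*101^1*113^1 * 157^1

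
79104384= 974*81216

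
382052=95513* 4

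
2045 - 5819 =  -3774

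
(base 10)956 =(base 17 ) 354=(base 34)S4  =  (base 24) 1fk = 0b1110111100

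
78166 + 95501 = 173667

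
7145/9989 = 7145/9989 = 0.72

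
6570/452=14 + 121/226  =  14.54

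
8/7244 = 2/1811 = 0.00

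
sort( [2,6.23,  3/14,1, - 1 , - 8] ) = [-8 , - 1,  3/14 , 1,  2,6.23 ] 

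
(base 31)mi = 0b1010111100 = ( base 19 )1hg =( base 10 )700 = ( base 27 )PP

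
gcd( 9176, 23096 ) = 8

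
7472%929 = 40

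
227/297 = 227/297= 0.76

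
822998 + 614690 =1437688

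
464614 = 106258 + 358356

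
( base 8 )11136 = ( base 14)19dc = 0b1001001011110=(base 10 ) 4702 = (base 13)21A9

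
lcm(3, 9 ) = 9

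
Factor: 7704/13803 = 24/43 = 2^3*3^1*43^(  -  1 )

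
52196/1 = 52196 = 52196.00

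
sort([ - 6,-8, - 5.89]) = [ - 8, - 6, - 5.89] 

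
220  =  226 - 6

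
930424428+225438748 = 1155863176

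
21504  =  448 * 48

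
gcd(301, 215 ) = 43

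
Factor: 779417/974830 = 2^( - 1 )*5^( - 1)*71^ (-1)*101^1*1373^ (-1)*7717^1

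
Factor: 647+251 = 2^1* 449^1  =  898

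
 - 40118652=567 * (-70756)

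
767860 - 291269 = 476591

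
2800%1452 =1348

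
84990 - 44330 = 40660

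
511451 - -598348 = 1109799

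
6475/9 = 6475/9  =  719.44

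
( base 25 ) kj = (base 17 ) 1D9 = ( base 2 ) 1000000111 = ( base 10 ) 519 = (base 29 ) hq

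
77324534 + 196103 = 77520637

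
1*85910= 85910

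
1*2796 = 2796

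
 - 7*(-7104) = 49728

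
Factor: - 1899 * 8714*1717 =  - 28412720262 =- 2^1*3^2*17^1*101^1*211^1*4357^1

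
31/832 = 31/832 = 0.04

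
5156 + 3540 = 8696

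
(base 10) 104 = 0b1101000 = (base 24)48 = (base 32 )38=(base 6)252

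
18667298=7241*2578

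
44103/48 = 918  +  13/16= 918.81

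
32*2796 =89472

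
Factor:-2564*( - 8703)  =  22314492 = 2^2*3^2*641^1*967^1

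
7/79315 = 7/79315=0.00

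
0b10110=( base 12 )1A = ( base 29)M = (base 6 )34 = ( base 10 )22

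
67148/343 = 67148/343 = 195.77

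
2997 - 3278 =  - 281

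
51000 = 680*75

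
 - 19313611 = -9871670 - 9441941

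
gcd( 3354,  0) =3354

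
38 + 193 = 231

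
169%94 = 75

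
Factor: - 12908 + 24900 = 11992 = 2^3*1499^1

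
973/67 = 973/67  =  14.52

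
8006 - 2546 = 5460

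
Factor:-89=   -89^1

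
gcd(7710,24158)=514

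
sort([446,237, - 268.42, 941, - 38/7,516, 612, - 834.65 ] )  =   [ - 834.65, - 268.42, - 38/7,237, 446,516, 612, 941]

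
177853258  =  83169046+94684212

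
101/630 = 101/630 = 0.16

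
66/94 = 33/47= 0.70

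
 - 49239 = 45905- 95144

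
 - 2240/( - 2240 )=1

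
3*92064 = 276192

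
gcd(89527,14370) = 1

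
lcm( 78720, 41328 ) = 1653120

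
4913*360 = 1768680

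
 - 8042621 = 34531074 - 42573695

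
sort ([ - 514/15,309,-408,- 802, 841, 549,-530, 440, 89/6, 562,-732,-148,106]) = [-802,-732, - 530,-408,-148, - 514/15,  89/6, 106, 309, 440, 549, 562, 841 ] 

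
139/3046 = 139/3046  =  0.05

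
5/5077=5/5077 = 0.00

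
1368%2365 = 1368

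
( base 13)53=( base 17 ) 40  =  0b1000100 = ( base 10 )68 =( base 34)20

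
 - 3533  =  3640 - 7173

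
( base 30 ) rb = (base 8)1465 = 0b1100110101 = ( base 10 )821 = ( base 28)119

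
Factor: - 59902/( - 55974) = 61/57 = 3^( - 1)*19^( - 1)*61^1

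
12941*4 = 51764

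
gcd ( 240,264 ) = 24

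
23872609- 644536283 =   -  620663674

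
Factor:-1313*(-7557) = 9922341 = 3^1*11^1*13^1*101^1*229^1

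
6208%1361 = 764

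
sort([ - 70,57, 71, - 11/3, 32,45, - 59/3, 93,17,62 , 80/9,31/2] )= [ - 70, - 59/3, - 11/3, 80/9, 31/2, 17, 32, 45,57,62 , 71,93] 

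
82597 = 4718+77879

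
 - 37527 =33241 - 70768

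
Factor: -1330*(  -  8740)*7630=88692646000 =2^4*5^3* 7^2 * 19^2*23^1*109^1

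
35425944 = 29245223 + 6180721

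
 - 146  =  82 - 228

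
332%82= 4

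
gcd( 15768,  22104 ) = 72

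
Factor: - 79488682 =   -  2^1 * 7^2*13^1*43^1*1451^1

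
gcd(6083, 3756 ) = 1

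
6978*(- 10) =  - 69780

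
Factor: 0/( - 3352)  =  0 = 0^1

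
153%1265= 153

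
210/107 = 210/107 = 1.96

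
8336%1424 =1216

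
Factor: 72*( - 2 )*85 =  - 2^4*3^2*5^1*17^1 = - 12240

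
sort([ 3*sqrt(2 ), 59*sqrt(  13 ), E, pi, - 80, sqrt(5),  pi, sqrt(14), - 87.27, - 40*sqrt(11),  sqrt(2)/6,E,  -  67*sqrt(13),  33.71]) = [ - 67*sqrt(13), - 40*sqrt(11 ), - 87.27, - 80, sqrt( 2)/6 , sqrt(5 ) , E,E,pi, pi,sqrt(14 ), 3 * sqrt( 2),  33.71, 59 *sqrt(13 ) ] 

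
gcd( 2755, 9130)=5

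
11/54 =11/54 =0.20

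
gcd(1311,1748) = 437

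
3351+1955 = 5306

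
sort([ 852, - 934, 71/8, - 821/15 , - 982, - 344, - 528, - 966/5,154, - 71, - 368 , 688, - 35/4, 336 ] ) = [-982, - 934 ,  -  528, - 368, - 344,-966/5, - 71,  -  821/15, - 35/4, 71/8,154,336, 688,852]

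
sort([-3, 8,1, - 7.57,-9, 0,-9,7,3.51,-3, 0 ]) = [ - 9, - 9, - 7.57, - 3, - 3,  0,0,1,3.51,7,8] 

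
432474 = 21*20594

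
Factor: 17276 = 2^2 * 7^1*617^1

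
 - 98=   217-315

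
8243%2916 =2411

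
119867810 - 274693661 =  - 154825851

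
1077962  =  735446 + 342516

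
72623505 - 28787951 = 43835554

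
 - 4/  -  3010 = 2/1505 = 0.00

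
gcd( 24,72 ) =24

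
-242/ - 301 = 242/301 = 0.80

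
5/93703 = 5/93703 = 0.00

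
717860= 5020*143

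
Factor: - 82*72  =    -  2^4*3^2*41^1 = - 5904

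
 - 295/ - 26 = 295/26 =11.35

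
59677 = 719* 83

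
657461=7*93923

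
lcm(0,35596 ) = 0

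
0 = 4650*0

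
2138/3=712 + 2/3 = 712.67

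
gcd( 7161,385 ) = 77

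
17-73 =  - 56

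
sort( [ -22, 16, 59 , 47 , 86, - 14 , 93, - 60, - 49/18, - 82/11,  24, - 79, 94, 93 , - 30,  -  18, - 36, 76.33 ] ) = [ - 79,  -  60, - 36, - 30, - 22, - 18, - 14,-82/11, - 49/18, 16,24, 47,59, 76.33, 86, 93 , 93, 94]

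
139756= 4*34939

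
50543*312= 15769416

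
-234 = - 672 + 438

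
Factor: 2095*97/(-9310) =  - 2^( - 1) * 7^( - 2 )*19^ ( - 1 ) * 97^1*419^1  =  - 40643/1862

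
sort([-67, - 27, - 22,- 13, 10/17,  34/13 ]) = [-67, - 27, - 22 ,-13, 10/17,34/13 ]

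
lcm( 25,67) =1675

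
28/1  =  28 = 28.00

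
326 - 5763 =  - 5437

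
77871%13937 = 8186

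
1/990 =1/990 = 0.00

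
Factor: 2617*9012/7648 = 2^( - 3)*3^1*239^(  -  1) * 751^1*2617^1= 5896101/1912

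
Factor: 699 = 3^1*233^1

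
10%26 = 10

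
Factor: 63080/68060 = 2^1*19^1*41^( - 1)  =  38/41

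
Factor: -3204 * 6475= - 20745900 = - 2^2*3^2*5^2*7^1*37^1*89^1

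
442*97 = 42874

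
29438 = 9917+19521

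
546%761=546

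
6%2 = 0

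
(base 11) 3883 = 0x13BC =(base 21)B9C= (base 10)5052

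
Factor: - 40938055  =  - 5^1*8187611^1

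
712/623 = 8/7= 1.14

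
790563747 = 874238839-83675092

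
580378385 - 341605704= 238772681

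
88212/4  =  22053 = 22053.00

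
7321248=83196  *88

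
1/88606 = 1/88606 = 0.00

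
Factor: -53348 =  - 2^2*13337^1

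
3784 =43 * 88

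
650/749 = 650/749 = 0.87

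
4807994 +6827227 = 11635221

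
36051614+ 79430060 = 115481674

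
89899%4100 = 3799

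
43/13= 3 +4/13 = 3.31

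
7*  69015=483105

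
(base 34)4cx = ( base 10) 5065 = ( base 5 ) 130230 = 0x13c9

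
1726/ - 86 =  - 863/43 = - 20.07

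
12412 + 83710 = 96122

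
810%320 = 170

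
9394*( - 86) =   -  807884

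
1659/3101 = 237/443  =  0.53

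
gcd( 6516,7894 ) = 2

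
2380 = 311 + 2069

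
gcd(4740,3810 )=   30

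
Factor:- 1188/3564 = -3^ (  -  1) = - 1/3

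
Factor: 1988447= 73^1*27239^1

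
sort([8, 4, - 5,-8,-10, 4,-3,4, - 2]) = [ - 10, -8  , - 5, - 3, - 2, 4, 4 , 4,  8]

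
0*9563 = 0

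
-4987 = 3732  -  8719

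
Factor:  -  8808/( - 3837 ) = 2^3 * 367^1*1279^( - 1 ) =2936/1279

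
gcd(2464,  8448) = 352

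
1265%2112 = 1265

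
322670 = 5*64534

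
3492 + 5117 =8609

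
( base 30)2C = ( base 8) 110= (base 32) 28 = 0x48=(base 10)72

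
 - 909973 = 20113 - 930086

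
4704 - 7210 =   -  2506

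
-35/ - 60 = 7/12  =  0.58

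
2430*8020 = 19488600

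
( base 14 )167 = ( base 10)287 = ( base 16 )11F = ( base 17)GF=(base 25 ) BC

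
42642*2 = 85284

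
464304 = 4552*102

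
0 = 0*5680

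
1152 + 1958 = 3110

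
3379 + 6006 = 9385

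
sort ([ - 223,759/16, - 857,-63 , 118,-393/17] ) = [ -857, - 223, - 63, - 393/17,759/16, 118]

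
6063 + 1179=7242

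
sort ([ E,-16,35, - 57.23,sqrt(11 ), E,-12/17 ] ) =[-57.23, - 16,-12/17,  E,  E,  sqrt( 11),  35] 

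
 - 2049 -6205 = -8254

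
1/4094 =1/4094 = 0.00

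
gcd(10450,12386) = 22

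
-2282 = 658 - 2940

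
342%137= 68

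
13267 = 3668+9599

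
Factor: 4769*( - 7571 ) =-19^1 *67^1*113^1*251^1 = -36106099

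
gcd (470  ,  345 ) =5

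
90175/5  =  18035=18035.00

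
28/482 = 14/241=0.06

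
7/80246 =7/80246 = 0.00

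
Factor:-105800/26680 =-115/29 = - 5^1*23^1*29^( - 1)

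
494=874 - 380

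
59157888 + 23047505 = 82205393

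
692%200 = 92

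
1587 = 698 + 889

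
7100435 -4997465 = 2102970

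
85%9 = 4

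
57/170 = 57/170 = 0.34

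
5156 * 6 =30936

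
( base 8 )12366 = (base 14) 1D54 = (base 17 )119b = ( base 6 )40502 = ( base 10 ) 5366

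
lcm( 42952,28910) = 1503320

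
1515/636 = 505/212 = 2.38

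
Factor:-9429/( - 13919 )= 21/31= 3^1*7^1 * 31^(-1)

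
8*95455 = 763640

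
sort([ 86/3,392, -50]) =[ - 50,86/3,  392]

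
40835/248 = 40835/248 = 164.66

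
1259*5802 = 7304718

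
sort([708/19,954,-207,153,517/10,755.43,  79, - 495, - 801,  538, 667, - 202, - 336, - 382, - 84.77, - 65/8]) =[  -  801, - 495, -382, - 336, - 207, - 202,  -  84.77 , - 65/8,  708/19,517/10, 79, 153,538, 667, 755.43, 954 ] 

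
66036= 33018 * 2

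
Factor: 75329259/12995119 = 3^1 * 41^1*67^( - 1 )*523^1*1171^1 * 193957^( - 1)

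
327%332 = 327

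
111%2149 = 111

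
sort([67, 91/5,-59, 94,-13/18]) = [- 59 ,-13/18, 91/5, 67,94]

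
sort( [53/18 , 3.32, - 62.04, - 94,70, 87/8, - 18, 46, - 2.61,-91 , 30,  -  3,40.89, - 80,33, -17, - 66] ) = [ - 94,-91, - 80, - 66, - 62.04, - 18,  -  17, - 3, - 2.61,53/18, 3.32, 87/8, 30,33,40.89, 46, 70 ]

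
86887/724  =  120 + 7/724 = 120.01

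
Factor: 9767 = 9767^1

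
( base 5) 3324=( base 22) l2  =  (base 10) 464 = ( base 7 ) 1232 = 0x1D0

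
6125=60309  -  54184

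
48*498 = 23904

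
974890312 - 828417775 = 146472537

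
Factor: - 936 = -2^3 * 3^2 *13^1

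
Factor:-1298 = - 2^1*11^1*59^1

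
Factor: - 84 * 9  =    -  756 = - 2^2 * 3^3*7^1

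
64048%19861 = 4465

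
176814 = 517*342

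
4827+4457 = 9284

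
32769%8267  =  7968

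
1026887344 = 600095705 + 426791639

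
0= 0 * 741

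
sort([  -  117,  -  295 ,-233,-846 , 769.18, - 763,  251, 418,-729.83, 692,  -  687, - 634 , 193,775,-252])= [-846, - 763,-729.83 , - 687 ,  -  634, - 295 ,  -  252, - 233 ,-117,193,251, 418 , 692,769.18, 775 ]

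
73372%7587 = 5089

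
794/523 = 1  +  271/523 = 1.52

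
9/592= 9/592=0.02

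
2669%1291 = 87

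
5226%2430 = 366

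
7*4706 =32942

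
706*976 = 689056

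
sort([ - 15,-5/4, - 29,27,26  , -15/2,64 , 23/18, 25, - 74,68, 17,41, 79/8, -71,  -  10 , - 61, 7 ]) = [ - 74, -71,-61 , - 29, - 15, - 10,-15/2, - 5/4, 23/18,7, 79/8,17 , 25,26, 27, 41 , 64,68]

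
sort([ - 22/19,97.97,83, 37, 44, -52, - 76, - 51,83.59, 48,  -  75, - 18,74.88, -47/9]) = [-76, - 75 , - 52, -51, - 18, - 47/9 , - 22/19,37,44,48,74.88, 83, 83.59,97.97] 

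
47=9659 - 9612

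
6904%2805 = 1294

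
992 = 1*992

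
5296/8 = 662=662.00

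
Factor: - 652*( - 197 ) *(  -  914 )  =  - 117397816 = -2^3*163^1*197^1*457^1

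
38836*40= 1553440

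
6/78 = 1/13= 0.08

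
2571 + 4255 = 6826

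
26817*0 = 0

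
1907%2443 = 1907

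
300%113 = 74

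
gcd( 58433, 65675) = 71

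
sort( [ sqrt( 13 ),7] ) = [ sqrt(13),7 ]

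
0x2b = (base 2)101011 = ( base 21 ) 21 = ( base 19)25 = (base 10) 43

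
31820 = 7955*4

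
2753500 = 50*55070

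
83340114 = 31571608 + 51768506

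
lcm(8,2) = 8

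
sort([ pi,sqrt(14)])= [ pi, sqrt( 14 )]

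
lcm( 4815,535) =4815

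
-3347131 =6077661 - 9424792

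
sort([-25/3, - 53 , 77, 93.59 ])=[-53 , - 25/3,77,93.59] 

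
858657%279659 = 19680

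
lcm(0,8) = 0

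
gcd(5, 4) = 1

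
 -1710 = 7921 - 9631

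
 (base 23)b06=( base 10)5825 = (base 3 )21222202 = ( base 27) 7QK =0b1011011000001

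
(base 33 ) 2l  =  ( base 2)1010111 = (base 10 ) 87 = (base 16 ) 57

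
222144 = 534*416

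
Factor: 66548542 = 2^1*33274271^1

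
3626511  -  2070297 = 1556214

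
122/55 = 2 + 12/55 = 2.22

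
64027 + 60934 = 124961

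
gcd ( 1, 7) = 1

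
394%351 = 43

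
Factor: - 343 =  -7^3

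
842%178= 130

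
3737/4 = 934 + 1/4 = 934.25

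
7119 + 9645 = 16764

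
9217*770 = 7097090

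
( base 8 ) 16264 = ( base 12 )4304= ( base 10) 7348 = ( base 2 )1110010110100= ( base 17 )1874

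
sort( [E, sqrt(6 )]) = [sqrt(6), E]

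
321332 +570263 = 891595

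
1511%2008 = 1511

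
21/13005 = 7/4335 = 0.00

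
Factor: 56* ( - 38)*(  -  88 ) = 187264 = 2^7 * 7^1*11^1*19^1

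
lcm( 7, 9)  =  63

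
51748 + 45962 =97710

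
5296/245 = 5296/245  =  21.62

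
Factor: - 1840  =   - 2^4*5^1*23^1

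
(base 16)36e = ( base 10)878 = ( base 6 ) 4022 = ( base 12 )612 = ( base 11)729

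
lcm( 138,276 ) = 276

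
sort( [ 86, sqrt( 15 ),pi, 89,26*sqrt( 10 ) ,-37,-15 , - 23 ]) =[ - 37, - 23,-15, pi,  sqrt( 15),26 *sqrt (10 ),86,89]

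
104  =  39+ 65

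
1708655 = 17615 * 97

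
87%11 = 10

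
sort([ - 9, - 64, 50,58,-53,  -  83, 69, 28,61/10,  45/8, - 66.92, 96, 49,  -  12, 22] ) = [-83, - 66.92, - 64 ,  -  53, - 12,  -  9,45/8, 61/10,22,28, 49,50, 58, 69, 96 ]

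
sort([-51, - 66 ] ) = [-66, - 51 ] 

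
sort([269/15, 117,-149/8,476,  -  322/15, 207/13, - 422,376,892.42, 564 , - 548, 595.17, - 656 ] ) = [ - 656,  -  548, - 422, - 322/15, - 149/8 , 207/13,269/15,117,376, 476,564,595.17,892.42] 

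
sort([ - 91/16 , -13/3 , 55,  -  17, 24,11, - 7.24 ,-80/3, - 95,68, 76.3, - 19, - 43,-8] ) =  [-95, -43,  -  80/3,  -  19, - 17, - 8,-7.24, - 91/16,-13/3,  11,24, 55, 68,76.3]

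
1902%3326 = 1902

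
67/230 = 67/230 = 0.29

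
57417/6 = 9569  +  1/2  =  9569.50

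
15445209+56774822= 72220031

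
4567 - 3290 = 1277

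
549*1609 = 883341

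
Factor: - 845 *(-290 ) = 245050 = 2^1 * 5^2*13^2*29^1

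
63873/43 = 1485 + 18/43 = 1485.42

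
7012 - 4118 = 2894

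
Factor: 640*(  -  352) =-2^12*5^1*11^1 = - 225280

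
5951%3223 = 2728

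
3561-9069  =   - 5508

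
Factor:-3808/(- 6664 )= 2^2*7^( -1 )= 4/7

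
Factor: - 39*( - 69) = 3^2*13^1 * 23^1 =2691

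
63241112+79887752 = 143128864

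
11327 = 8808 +2519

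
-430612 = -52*8281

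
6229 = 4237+1992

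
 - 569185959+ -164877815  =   - 734063774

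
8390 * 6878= 57706420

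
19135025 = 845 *22645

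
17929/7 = 2561 + 2/7 = 2561.29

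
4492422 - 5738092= -1245670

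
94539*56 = 5294184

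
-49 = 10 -59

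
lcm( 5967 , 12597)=113373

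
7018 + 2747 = 9765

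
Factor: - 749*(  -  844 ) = 632156 = 2^2*7^1 * 107^1*211^1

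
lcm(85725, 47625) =428625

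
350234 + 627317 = 977551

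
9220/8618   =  4610/4309 = 1.07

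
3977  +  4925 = 8902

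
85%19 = 9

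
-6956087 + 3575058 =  - 3381029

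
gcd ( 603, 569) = 1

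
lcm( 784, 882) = 7056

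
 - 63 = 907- 970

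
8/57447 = 8/57447 = 0.00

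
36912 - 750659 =-713747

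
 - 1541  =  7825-9366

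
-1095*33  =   - 36135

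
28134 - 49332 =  -21198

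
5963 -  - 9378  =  15341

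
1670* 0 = 0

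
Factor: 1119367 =139^1*8053^1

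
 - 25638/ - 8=12819/4 = 3204.75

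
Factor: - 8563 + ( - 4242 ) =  - 12805 = - 5^1*13^1*197^1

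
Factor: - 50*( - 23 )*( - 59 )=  - 2^1*5^2*23^1*59^1 = - 67850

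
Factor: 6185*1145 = 5^2 * 229^1*1237^1 = 7081825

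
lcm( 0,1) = 0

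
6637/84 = 79 + 1/84 = 79.01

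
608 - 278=330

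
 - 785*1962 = -1540170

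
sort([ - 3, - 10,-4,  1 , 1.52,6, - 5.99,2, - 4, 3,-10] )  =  [ - 10, - 10,-5.99, - 4, - 4 ,-3,1 , 1.52,2,3,  6]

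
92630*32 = 2964160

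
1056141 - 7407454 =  -6351313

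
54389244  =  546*99614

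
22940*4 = 91760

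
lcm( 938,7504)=7504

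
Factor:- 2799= - 3^2*311^1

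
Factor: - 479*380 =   -  2^2*5^1*19^1*  479^1  =  -182020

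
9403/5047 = 1  +  4356/5047 =1.86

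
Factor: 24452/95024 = 6113/23756 = 2^ ( - 2)*5939^( - 1 )*6113^1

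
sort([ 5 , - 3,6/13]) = [ -3,6/13, 5] 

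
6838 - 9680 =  - 2842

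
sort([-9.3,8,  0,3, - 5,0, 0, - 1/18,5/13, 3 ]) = [ - 9.3, - 5, - 1/18 , 0,0,0 , 5/13,  3, 3, 8 ]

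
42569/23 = 1850+ 19/23 = 1850.83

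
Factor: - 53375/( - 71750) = 61/82  =  2^( - 1)*41^(-1)*61^1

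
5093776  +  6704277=11798053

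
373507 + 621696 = 995203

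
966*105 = 101430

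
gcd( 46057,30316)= 583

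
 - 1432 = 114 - 1546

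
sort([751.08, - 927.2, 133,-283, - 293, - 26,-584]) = [-927.2, - 584,-293, - 283, - 26,133,751.08] 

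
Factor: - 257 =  - 257^1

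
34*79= 2686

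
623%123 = 8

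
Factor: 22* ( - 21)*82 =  - 37884 = -2^2*3^1*7^1*11^1*41^1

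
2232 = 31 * 72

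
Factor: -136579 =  - 61^1*2239^1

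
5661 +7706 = 13367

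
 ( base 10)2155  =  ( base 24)3HJ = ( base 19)5i8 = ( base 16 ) 86B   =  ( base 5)32110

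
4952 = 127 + 4825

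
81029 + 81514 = 162543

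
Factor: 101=101^1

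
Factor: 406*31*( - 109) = -1371874 = - 2^1* 7^1*29^1 * 31^1*109^1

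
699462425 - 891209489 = -191747064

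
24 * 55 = 1320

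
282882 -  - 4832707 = 5115589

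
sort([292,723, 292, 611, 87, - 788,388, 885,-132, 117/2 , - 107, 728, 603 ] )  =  [ - 788,-132,  -  107,117/2, 87, 292,292, 388,603, 611,723,728, 885 ]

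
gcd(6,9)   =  3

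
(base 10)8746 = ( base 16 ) 222A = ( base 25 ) DOL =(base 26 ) coa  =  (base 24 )F4A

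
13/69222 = 13/69222 = 0.00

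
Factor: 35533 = 35533^1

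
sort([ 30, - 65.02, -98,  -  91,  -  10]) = [ - 98  , - 91,-65.02, - 10,30]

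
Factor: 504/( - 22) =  - 252/11 =- 2^2*3^2* 7^1*11^( - 1 ) 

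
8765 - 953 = 7812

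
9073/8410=1 + 663/8410 = 1.08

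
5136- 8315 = -3179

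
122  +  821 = 943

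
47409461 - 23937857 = 23471604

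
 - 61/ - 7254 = 61/7254= 0.01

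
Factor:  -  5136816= - 2^4*3^1*103^1*1039^1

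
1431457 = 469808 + 961649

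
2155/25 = 431/5  =  86.20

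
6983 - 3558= 3425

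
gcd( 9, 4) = 1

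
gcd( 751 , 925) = 1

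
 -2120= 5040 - 7160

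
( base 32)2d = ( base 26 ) 2p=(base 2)1001101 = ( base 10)77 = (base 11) 70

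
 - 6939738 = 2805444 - 9745182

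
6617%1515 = 557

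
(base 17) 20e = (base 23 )12H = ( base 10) 592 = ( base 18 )1EG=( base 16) 250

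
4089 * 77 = 314853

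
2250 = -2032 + 4282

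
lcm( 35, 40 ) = 280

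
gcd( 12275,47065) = 5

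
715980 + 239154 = 955134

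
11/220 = 1/20 = 0.05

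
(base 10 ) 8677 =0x21e5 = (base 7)34204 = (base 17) 1d07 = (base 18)18E1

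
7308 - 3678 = 3630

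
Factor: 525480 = 2^3*3^1*5^1 * 29^1*151^1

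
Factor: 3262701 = 3^1*13^1*269^1*311^1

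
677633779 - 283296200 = 394337579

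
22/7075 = 22/7075=0.00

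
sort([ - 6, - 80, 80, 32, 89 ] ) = [  -  80,-6,32 , 80, 89] 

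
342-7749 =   -  7407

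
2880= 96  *30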